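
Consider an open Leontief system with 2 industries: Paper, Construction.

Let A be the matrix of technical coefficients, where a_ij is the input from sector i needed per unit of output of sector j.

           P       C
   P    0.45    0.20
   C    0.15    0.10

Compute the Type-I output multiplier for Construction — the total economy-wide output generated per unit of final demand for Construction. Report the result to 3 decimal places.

I − A =
  [   0.55    -0.20]
  [  -0.15     0.90]
det(I−A) = (0.55)(0.90) − (-0.20)(-0.15) = 0.4650
adj(I−A) = [[0.90, 0.20], [0.15, 0.55]]
(I − A)⁻¹ = adj(I−A) / det(I−A) ≈
  [   1.9355     0.4301]
  [   0.3226     1.1828]
The output multiplier for sector j is the column-j sum of the Leontief inverse (I − A)⁻¹ = adj(I−A) / det(I−A).
Column C of adj(I−A): (0.20, 0.55); det(I−A) = 0.4650.
m_C = (0.20 + 0.55) / 0.4650 = 0.75 / 0.4650 ≈ 1.613.

m_C = 1.613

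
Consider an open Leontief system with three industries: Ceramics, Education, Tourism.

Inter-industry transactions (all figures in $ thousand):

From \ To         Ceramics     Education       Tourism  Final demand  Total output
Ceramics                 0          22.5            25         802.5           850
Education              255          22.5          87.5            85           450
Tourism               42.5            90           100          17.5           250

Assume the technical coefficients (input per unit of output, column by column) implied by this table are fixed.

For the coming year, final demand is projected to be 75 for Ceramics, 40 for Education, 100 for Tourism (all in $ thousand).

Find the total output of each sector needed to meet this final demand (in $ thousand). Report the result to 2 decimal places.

Technical coefficients a_ij = z_ij / X_j:
  a_CC = 0/850 = 0.00, a_EC = 255/850 = 0.30, a_TC = 42.5/850 = 0.05
  a_CE = 22.5/450 = 0.05, a_EE = 22.5/450 = 0.05, a_TE = 90/450 = 0.20
  a_CT = 25/250 = 0.10, a_ET = 87.5/250 = 0.35, a_TT = 100/250 = 0.40
I − A =
  [   1.00    -0.05    -0.10]
  [  -0.30     0.95    -0.35]
  [  -0.05    -0.20     0.60]
Cofactors of I−A, C_ij = (−1)^(i+j)·(minor ij) (rows/columns in the sector order above):
  C_11 = (0.95)(0.60) − (-0.35)(-0.20) = 0.5000
  C_12 = −[(-0.30)(0.60) − (-0.35)(-0.05)] = 0.1975
  C_13 = (-0.30)(-0.20) − (0.95)(-0.05) = 0.1075
  C_21 = −[(-0.05)(0.60) − (-0.10)(-0.20)] = 0.0500
  C_22 = (1.00)(0.60) − (-0.10)(-0.05) = 0.5950
  C_23 = −[(1.00)(-0.20) − (-0.05)(-0.05)] = 0.2025
  C_31 = (-0.05)(-0.35) − (-0.10)(0.95) = 0.1125
  C_32 = −[(1.00)(-0.35) − (-0.10)(-0.30)] = 0.3800
  C_33 = (1.00)(0.95) − (-0.05)(-0.30) = 0.9350
det(I−A) = Σ_j (I−A)_1j·C_1j = (1.00)(0.5000) + (-0.05)(0.1975) + (-0.10)(0.1075) = 0.479375
adj(I−A) = Cᵀ =
  [ 0.5000   0.0500   0.1125]
  [ 0.1975   0.5950   0.3800]
  [ 0.1075   0.2025   0.9350]
(I − A)⁻¹ = adj(I−A) / det(I−A) ≈
  [   1.0430     0.1043     0.2347]
  [   0.4120     1.2412     0.7927]
  [   0.2243     0.4224     1.9505]
x = (I − A)⁻¹ d = adj(I−A)·d / det(I−A), with det(I−A) = 0.479375:
  x_C = (0.5000·75 + 0.0500·40 + 0.1125·100) / 0.479375 = 50.75 / 0.479375 ≈ 105.87
  x_E = (0.1975·75 + 0.5950·40 + 0.3800·100) / 0.479375 = 76.6125 / 0.479375 ≈ 159.82
  x_T = (0.1075·75 + 0.2025·40 + 0.9350·100) / 0.479375 = 109.6625 / 0.479375 ≈ 228.76

x_C = 105.87, x_E = 159.82, x_T = 228.76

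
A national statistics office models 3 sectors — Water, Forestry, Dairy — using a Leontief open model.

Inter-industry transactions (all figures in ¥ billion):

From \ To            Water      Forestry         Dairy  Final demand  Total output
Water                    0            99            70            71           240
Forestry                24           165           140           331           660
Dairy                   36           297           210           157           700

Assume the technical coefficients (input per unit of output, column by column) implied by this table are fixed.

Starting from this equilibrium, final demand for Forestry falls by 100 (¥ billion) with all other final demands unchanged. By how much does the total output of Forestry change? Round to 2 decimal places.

Technical coefficients a_ij = z_ij / X_j:
  a_WW = 0/240 = 0.00, a_FW = 24/240 = 0.10, a_DW = 36/240 = 0.15
  a_WF = 99/660 = 0.15, a_FF = 165/660 = 0.25, a_DF = 297/660 = 0.45
  a_WD = 70/700 = 0.10, a_FD = 140/700 = 0.20, a_DD = 210/700 = 0.30
I − A =
  [   1.00    -0.15    -0.10]
  [  -0.10     0.75    -0.20]
  [  -0.15    -0.45     0.70]
Cofactors of I−A, C_ij = (−1)^(i+j)·(minor ij) (rows/columns in the sector order above):
  C_11 = (0.75)(0.70) − (-0.20)(-0.45) = 0.4350
  C_12 = −[(-0.10)(0.70) − (-0.20)(-0.15)] = 0.1000
  C_13 = (-0.10)(-0.45) − (0.75)(-0.15) = 0.1575
  C_21 = −[(-0.15)(0.70) − (-0.10)(-0.45)] = 0.1500
  C_22 = (1.00)(0.70) − (-0.10)(-0.15) = 0.6850
  C_23 = −[(1.00)(-0.45) − (-0.15)(-0.15)] = 0.4725
  C_31 = (-0.15)(-0.20) − (-0.10)(0.75) = 0.1050
  C_32 = −[(1.00)(-0.20) − (-0.10)(-0.10)] = 0.2100
  C_33 = (1.00)(0.75) − (-0.15)(-0.10) = 0.7350
det(I−A) = Σ_j (I−A)_1j·C_1j = (1.00)(0.4350) + (-0.15)(0.1000) + (-0.10)(0.1575) = 0.40425
adj(I−A) = Cᵀ =
  [ 0.4350   0.1500   0.1050]
  [ 0.1000   0.6850   0.2100]
  [ 0.1575   0.4725   0.7350]
(I − A)⁻¹ = adj(I−A) / det(I−A) ≈
  [   1.0761     0.3711     0.2597]
  [   0.2474     1.6945     0.5195]
  [   0.3896     1.1688     1.8182]
Δx = (I − A)⁻¹ Δd with Δd having -100 in the Forestry component and 0 elsewhere.
So Δx_F = L_FF · (-100), where L_FF = adj(I−A)_FF / det(I−A) = 0.6850 / 0.40425.
Δx_F = 0.6850 × (-100) / 0.40425 = -68.50 / 0.40425 ≈ -169.45.

Δx_F = -169.45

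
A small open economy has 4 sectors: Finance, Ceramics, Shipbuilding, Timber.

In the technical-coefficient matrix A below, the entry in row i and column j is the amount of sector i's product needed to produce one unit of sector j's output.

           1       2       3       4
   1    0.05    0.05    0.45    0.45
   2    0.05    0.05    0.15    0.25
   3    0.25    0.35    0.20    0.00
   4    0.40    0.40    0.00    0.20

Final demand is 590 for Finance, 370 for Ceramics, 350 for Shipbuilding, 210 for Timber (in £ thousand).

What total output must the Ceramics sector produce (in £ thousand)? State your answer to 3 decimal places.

I − A =
  [   0.95    -0.05    -0.45    -0.45]
  [  -0.05     0.95    -0.15    -0.25]
  [  -0.25    -0.35     0.80     0.00]
  [  -0.40    -0.40     0.00     0.80]
Compute the cofactors C_ij = (−1)^(i+j)·(3×3 minor ij) of I−A; the adjugate is their transpose:
adj(I−A) = Cᵀ =
  [ 0.48600   0.30200   0.33000   0.36775]
  [ 0.14200   0.37400   0.15000   0.19675]
  [ 0.21400   0.25800   0.44000   0.20100]
  [ 0.31400   0.33800   0.24000   0.55350]
det(I−A) = Σ_j (I−A)_1j·C_1j = (0.95)(0.48600) + (-0.05)(0.14200) + (-0.45)(0.21400) + (-0.45)(0.31400) = 0.2170
(I − A)⁻¹ = adj(I−A) / det(I−A) ≈
  [   2.2396     1.3917     1.5207     1.6947]
  [   0.6544     1.7235     0.6912     0.9067]
  [   0.9862     1.1889     2.0276     0.9263]
  [   1.4470     1.5576     1.1060     2.5507]
x = (I − A)⁻¹ d = adj(I−A)·d / det(I−A), with det(I−A) = 0.2170:
  x_1 = (0.48600·590 + 0.30200·370 + 0.33000·350 + 0.36775·210) / 0.2170 = 591.2075 / 0.2170 ≈ 2724.459
  x_2 = (0.14200·590 + 0.37400·370 + 0.15000·350 + 0.19675·210) / 0.2170 = 315.9775 / 0.2170 ≈ 1456.118
  x_3 = (0.21400·590 + 0.25800·370 + 0.44000·350 + 0.20100·210) / 0.2170 = 417.93 / 0.2170 ≈ 1925.945
  x_4 = (0.31400·590 + 0.33800·370 + 0.24000·350 + 0.55350·210) / 0.2170 = 510.555 / 0.2170 ≈ 2352.788

x_2 = 1456.118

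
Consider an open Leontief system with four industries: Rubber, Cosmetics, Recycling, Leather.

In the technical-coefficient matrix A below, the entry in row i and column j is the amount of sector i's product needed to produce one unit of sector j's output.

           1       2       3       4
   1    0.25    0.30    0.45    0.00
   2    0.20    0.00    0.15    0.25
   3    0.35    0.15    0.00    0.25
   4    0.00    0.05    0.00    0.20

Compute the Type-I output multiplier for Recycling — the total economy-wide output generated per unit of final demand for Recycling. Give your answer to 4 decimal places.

m_3 = 2.9146

I − A =
  [   0.75    -0.30    -0.45     0.00]
  [  -0.20     1.00    -0.15    -0.25]
  [  -0.35    -0.15     1.00    -0.25]
  [   0.00    -0.05     0.00     0.80]
Compute the cofactors C_ij = (−1)^(i+j)·(3×3 minor ij) of I−A; the adjugate is their transpose:
adj(I−A) = Cᵀ =
  [ 0.767625   0.299625   0.390375   0.215625]
  [ 0.202000   0.474000   0.162000   0.198750]
  [ 0.302125   0.183375   0.542625   0.226875]
  [ 0.012625   0.029625   0.010125   0.486375]
det(I−A) = Σ_j (I−A)_1j·C_1j = (0.75)(0.767625) + (-0.30)(0.202000) + (-0.45)(0.302125) + (0.00)(0.012625) = 0.3791625
(I − A)⁻¹ = adj(I−A) / det(I−A) ≈
  [   2.02453     0.79023     1.02957     0.56869]
  [   0.53275     1.25012     0.42726     0.52418]
  [   0.79682     0.48363     1.43111     0.59836]
  [   0.03330     0.07813     0.02670     1.28276]
The output multiplier for sector j is the column-j sum of the Leontief inverse (I − A)⁻¹ = adj(I−A) / det(I−A).
Column 3 of adj(I−A): (0.390375, 0.162000, 0.542625, 0.010125); det(I−A) = 0.3791625.
m_3 = (0.390375 + 0.162000 + 0.542625 + 0.010125) / 0.3791625 = 1.105125 / 0.3791625 ≈ 2.9146.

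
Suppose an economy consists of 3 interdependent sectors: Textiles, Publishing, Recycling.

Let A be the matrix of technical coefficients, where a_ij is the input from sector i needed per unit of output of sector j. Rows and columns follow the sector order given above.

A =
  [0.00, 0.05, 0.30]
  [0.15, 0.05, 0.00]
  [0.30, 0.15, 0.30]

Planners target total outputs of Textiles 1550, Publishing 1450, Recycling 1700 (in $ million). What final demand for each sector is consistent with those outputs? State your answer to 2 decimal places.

I − A =
  [   1.00    -0.05    -0.30]
  [  -0.15     0.95     0.00]
  [  -0.30    -0.15     0.70]
d = (I − A) x:
  d_1 = (+1.00)·1550 + (-0.05)·1450 + (-0.30)·1700 = 967.50
  d_2 = (-0.15)·1550 + (+0.95)·1450 + (+0.00)·1700 = 1145.00
  d_3 = (-0.30)·1550 + (-0.15)·1450 + (+0.70)·1700 = 507.50

d_1 = 967.50, d_2 = 1145.00, d_3 = 507.50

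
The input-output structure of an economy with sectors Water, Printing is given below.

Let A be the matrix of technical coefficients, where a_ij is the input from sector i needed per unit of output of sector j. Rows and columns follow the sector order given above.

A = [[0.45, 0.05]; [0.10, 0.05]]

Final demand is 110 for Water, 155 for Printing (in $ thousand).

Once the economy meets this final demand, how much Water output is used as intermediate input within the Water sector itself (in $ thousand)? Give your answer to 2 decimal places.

z_WW = 97.61

I − A =
  [   0.55    -0.05]
  [  -0.10     0.95]
det(I−A) = (0.55)(0.95) − (-0.05)(-0.10) = 0.5175
adj(I−A) = [[0.95, 0.05], [0.10, 0.55]]
(I − A)⁻¹ = adj(I−A) / det(I−A) ≈
  [   1.8357     0.0966]
  [   0.1932     1.0628]
First solve x = (I − A)⁻¹ d = adj(I−A)·d / det(I−A); in particular x_W = (0.95·110 + 0.05·155) / 0.5175 = 112.25 / 0.5175 ≈ 216.9082.
Intermediate flow from W to W: z_WW = a_WW · x_W = 0.45 × 112.25 / 0.5175 = 50.5125 / 0.5175 ≈ 97.61.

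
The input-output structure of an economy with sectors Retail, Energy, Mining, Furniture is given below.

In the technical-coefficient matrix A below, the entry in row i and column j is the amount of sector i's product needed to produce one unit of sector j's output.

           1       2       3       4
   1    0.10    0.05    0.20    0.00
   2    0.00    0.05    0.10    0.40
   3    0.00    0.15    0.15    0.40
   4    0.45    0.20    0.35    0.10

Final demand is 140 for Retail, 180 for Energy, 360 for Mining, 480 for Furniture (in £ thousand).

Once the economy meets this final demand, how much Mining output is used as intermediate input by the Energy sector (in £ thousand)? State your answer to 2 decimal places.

z_32 = 143.63

I − A =
  [   0.90    -0.05    -0.20     0.00]
  [   0.00     0.95    -0.10    -0.40]
  [   0.00    -0.15     0.85    -0.40]
  [  -0.45    -0.20    -0.35     0.90]
Compute the cofactors C_ij = (−1)^(i+j)·(3×3 minor ij) of I−A; the adjugate is their transpose:
adj(I−A) = Cᵀ =
  [ 0.483250   0.074250   0.166500   0.107000]
  [ 0.171000   0.526500   0.243000   0.342000]
  [ 0.198000   0.202500   0.688500   0.396000]
  [ 0.356625   0.232875   0.405000   0.713250]
det(I−A) = Σ_j (I−A)_1j·C_1j = (0.90)(0.483250) + (-0.05)(0.171000) + (-0.20)(0.198000) + (0.00)(0.356625) = 0.386775
(I − A)⁻¹ = adj(I−A) / det(I−A) ≈
  [   1.2494     0.1920     0.4305     0.2766]
  [   0.4421     1.3613     0.6283     0.8842]
  [   0.5119     0.5236     1.7801     1.0239]
  [   0.9220     0.6021     1.0471     1.8441]
First solve x = (I − A)⁻¹ d = adj(I−A)·d / det(I−A); in particular x_2 = (0.171000·140 + 0.526500·180 + 0.243000·360 + 0.342000·480) / 0.386775 = 370.35 / 0.386775 ≈ 957.5334.
Intermediate flow from 3 to 2: z_32 = a_32 · x_2 = 0.15 × 370.35 / 0.386775 = 55.5525 / 0.386775 ≈ 143.63.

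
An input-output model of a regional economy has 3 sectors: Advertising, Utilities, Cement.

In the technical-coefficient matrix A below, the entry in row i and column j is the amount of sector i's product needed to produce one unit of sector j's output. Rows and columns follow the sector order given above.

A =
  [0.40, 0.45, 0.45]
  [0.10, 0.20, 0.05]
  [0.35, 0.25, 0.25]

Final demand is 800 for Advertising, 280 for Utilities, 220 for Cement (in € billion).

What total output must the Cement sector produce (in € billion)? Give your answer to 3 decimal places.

x_C = 2452.412

I − A =
  [   0.60    -0.45    -0.45]
  [  -0.10     0.80    -0.05]
  [  -0.35    -0.25     0.75]
Cofactors of I−A, C_ij = (−1)^(i+j)·(minor ij) (rows/columns in the sector order above):
  C_11 = (0.80)(0.75) − (-0.05)(-0.25) = 0.5875
  C_12 = −[(-0.10)(0.75) − (-0.05)(-0.35)] = 0.0925
  C_13 = (-0.10)(-0.25) − (0.80)(-0.35) = 0.3050
  C_21 = −[(-0.45)(0.75) − (-0.45)(-0.25)] = 0.4500
  C_22 = (0.60)(0.75) − (-0.45)(-0.35) = 0.2925
  C_23 = −[(0.60)(-0.25) − (-0.45)(-0.35)] = 0.3075
  C_31 = (-0.45)(-0.05) − (-0.45)(0.80) = 0.3825
  C_32 = −[(0.60)(-0.05) − (-0.45)(-0.10)] = 0.0750
  C_33 = (0.60)(0.80) − (-0.45)(-0.10) = 0.4350
det(I−A) = Σ_j (I−A)_1j·C_1j = (0.60)(0.5875) + (-0.45)(0.0925) + (-0.45)(0.3050) = 0.173625
adj(I−A) = Cᵀ =
  [ 0.5875   0.4500   0.3825]
  [ 0.0925   0.2925   0.0750]
  [ 0.3050   0.3075   0.4350]
(I − A)⁻¹ = adj(I−A) / det(I−A) ≈
  [   3.3837     2.5918     2.2030]
  [   0.5328     1.6847     0.4320]
  [   1.7567     1.7711     2.5054]
x = (I − A)⁻¹ d = adj(I−A)·d / det(I−A), with det(I−A) = 0.173625:
  x_A = (0.5875·800 + 0.4500·280 + 0.3825·220) / 0.173625 = 680.15 / 0.173625 ≈ 3917.351
  x_U = (0.0925·800 + 0.2925·280 + 0.0750·220) / 0.173625 = 172.40 / 0.173625 ≈ 992.945
  x_C = (0.3050·800 + 0.3075·280 + 0.4350·220) / 0.173625 = 425.80 / 0.173625 ≈ 2452.412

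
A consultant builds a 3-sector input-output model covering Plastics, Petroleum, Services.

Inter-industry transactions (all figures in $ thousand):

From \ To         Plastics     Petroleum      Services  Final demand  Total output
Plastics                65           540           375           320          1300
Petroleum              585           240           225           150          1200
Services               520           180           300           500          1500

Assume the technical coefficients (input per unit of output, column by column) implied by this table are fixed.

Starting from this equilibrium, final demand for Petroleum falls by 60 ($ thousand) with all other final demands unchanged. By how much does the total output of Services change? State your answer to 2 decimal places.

Δx_3 = -64.34

Technical coefficients a_ij = z_ij / X_j:
  a_11 = 65/1300 = 0.05, a_21 = 585/1300 = 0.45, a_31 = 520/1300 = 0.40
  a_12 = 540/1200 = 0.45, a_22 = 240/1200 = 0.20, a_32 = 180/1200 = 0.15
  a_13 = 375/1500 = 0.25, a_23 = 225/1500 = 0.15, a_33 = 300/1500 = 0.20
I − A =
  [   0.95    -0.45    -0.25]
  [  -0.45     0.80    -0.15]
  [  -0.40    -0.15     0.80]
Cofactors of I−A, C_ij = (−1)^(i+j)·(minor ij) (rows/columns in the sector order above):
  C_11 = (0.80)(0.80) − (-0.15)(-0.15) = 0.6175
  C_12 = −[(-0.45)(0.80) − (-0.15)(-0.40)] = 0.4200
  C_13 = (-0.45)(-0.15) − (0.80)(-0.40) = 0.3875
  C_21 = −[(-0.45)(0.80) − (-0.25)(-0.15)] = 0.3975
  C_22 = (0.95)(0.80) − (-0.25)(-0.40) = 0.6600
  C_23 = −[(0.95)(-0.15) − (-0.45)(-0.40)] = 0.3225
  C_31 = (-0.45)(-0.15) − (-0.25)(0.80) = 0.2675
  C_32 = −[(0.95)(-0.15) − (-0.25)(-0.45)] = 0.2550
  C_33 = (0.95)(0.80) − (-0.45)(-0.45) = 0.5575
det(I−A) = Σ_j (I−A)_1j·C_1j = (0.95)(0.6175) + (-0.45)(0.4200) + (-0.25)(0.3875) = 0.30075
adj(I−A) = Cᵀ =
  [ 0.6175   0.3975   0.2675]
  [ 0.4200   0.6600   0.2550]
  [ 0.3875   0.3225   0.5575]
(I − A)⁻¹ = adj(I−A) / det(I−A) ≈
  [   2.0532     1.3217     0.8894]
  [   1.3965     2.1945     0.8479]
  [   1.2884     1.0723     1.8537]
Δx = (I − A)⁻¹ Δd with Δd having -60 in the Petroleum component and 0 elsewhere.
So Δx_3 = L_32 · (-60), where L_32 = adj(I−A)_32 / det(I−A) = 0.3225 / 0.30075.
Δx_3 = 0.3225 × (-60) / 0.30075 = -19.35 / 0.30075 ≈ -64.34.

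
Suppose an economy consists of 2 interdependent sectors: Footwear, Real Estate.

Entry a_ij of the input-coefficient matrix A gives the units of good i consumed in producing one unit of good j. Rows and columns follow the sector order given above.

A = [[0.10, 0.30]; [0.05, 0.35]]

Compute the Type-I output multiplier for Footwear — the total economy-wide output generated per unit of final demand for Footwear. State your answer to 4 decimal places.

I − A =
  [   0.90    -0.30]
  [  -0.05     0.65]
det(I−A) = (0.90)(0.65) − (-0.30)(-0.05) = 0.5700
adj(I−A) = [[0.65, 0.30], [0.05, 0.90]]
(I − A)⁻¹ = adj(I−A) / det(I−A) ≈
  [   1.14035     0.52632]
  [   0.08772     1.57895]
The output multiplier for sector j is the column-j sum of the Leontief inverse (I − A)⁻¹ = adj(I−A) / det(I−A).
Column 1 of adj(I−A): (0.65, 0.05); det(I−A) = 0.5700.
m_1 = (0.65 + 0.05) / 0.5700 = 0.70 / 0.5700 ≈ 1.2281.

m_1 = 1.2281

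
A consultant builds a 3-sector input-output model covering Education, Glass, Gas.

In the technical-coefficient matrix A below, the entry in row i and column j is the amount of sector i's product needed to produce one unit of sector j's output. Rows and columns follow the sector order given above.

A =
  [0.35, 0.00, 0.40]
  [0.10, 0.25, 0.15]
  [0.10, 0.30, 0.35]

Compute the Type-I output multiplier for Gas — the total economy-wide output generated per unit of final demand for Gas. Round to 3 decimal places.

m_3 = 3.766

I − A =
  [   0.65     0.00    -0.40]
  [  -0.10     0.75    -0.15]
  [  -0.10    -0.30     0.65]
Cofactors of I−A, C_ij = (−1)^(i+j)·(minor ij) (rows/columns in the sector order above):
  C_11 = (0.75)(0.65) − (-0.15)(-0.30) = 0.4425
  C_12 = −[(-0.10)(0.65) − (-0.15)(-0.10)] = 0.0800
  C_13 = (-0.10)(-0.30) − (0.75)(-0.10) = 0.1050
  C_21 = −[(0.00)(0.65) − (-0.40)(-0.30)] = 0.1200
  C_22 = (0.65)(0.65) − (-0.40)(-0.10) = 0.3825
  C_23 = −[(0.65)(-0.30) − (0.00)(-0.10)] = 0.1950
  C_31 = (0.00)(-0.15) − (-0.40)(0.75) = 0.3000
  C_32 = −[(0.65)(-0.15) − (-0.40)(-0.10)] = 0.1375
  C_33 = (0.65)(0.75) − (0.00)(-0.10) = 0.4875
det(I−A) = Σ_j (I−A)_1j·C_1j = (0.65)(0.4425) + (0.00)(0.0800) + (-0.40)(0.1050) = 0.245625
adj(I−A) = Cᵀ =
  [ 0.4425   0.1200   0.3000]
  [ 0.0800   0.3825   0.1375]
  [ 0.1050   0.1950   0.4875]
(I − A)⁻¹ = adj(I−A) / det(I−A) ≈
  [   1.8015     0.4885     1.2214]
  [   0.3257     1.5573     0.5598]
  [   0.4275     0.7939     1.9847]
The output multiplier for sector j is the column-j sum of the Leontief inverse (I − A)⁻¹ = adj(I−A) / det(I−A).
Column 3 of adj(I−A): (0.3000, 0.1375, 0.4875); det(I−A) = 0.245625.
m_3 = (0.3000 + 0.1375 + 0.4875) / 0.245625 = 0.925 / 0.245625 ≈ 3.766.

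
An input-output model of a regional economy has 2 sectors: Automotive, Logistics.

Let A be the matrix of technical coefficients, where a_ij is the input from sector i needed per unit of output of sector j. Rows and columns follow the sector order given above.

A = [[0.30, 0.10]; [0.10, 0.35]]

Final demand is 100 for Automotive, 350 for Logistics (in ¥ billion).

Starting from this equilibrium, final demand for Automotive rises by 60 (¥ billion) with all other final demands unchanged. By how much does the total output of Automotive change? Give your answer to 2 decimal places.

I − A =
  [   0.70    -0.10]
  [  -0.10     0.65]
det(I−A) = (0.70)(0.65) − (-0.10)(-0.10) = 0.4450
adj(I−A) = [[0.65, 0.10], [0.10, 0.70]]
(I − A)⁻¹ = adj(I−A) / det(I−A) ≈
  [   1.4607     0.2247]
  [   0.2247     1.5730]
Δx = (I − A)⁻¹ Δd with Δd having +60 in the Automotive component and 0 elsewhere.
So Δx_1 = L_11 · (+60), where L_11 = adj(I−A)_11 / det(I−A) = 0.65 / 0.4450.
Δx_1 = 0.65 × (+60) / 0.4450 = 39.00 / 0.4450 ≈ 87.64.

Δx_1 = 87.64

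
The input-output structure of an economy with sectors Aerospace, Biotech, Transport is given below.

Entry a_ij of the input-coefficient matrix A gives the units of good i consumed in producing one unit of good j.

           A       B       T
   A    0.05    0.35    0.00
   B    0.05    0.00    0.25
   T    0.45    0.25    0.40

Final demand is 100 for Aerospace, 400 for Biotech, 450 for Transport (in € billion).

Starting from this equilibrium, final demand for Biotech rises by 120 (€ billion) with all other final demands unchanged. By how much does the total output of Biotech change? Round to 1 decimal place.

I − A =
  [   0.95    -0.35     0.00]
  [  -0.05     1.00    -0.25]
  [  -0.45    -0.25     0.60]
Cofactors of I−A, C_ij = (−1)^(i+j)·(minor ij) (rows/columns in the sector order above):
  C_11 = (1.00)(0.60) − (-0.25)(-0.25) = 0.5375
  C_12 = −[(-0.05)(0.60) − (-0.25)(-0.45)] = 0.1425
  C_13 = (-0.05)(-0.25) − (1.00)(-0.45) = 0.4625
  C_21 = −[(-0.35)(0.60) − (0.00)(-0.25)] = 0.2100
  C_22 = (0.95)(0.60) − (0.00)(-0.45) = 0.5700
  C_23 = −[(0.95)(-0.25) − (-0.35)(-0.45)] = 0.3950
  C_31 = (-0.35)(-0.25) − (0.00)(1.00) = 0.0875
  C_32 = −[(0.95)(-0.25) − (0.00)(-0.05)] = 0.2375
  C_33 = (0.95)(1.00) − (-0.35)(-0.05) = 0.9325
det(I−A) = Σ_j (I−A)_1j·C_1j = (0.95)(0.5375) + (-0.35)(0.1425) + (0.00)(0.4625) = 0.46075
adj(I−A) = Cᵀ =
  [ 0.5375   0.2100   0.0875]
  [ 0.1425   0.5700   0.2375]
  [ 0.4625   0.3950   0.9325]
(I − A)⁻¹ = adj(I−A) / det(I−A) ≈
  [   1.1666     0.4558     0.1899]
  [   0.3093     1.2371     0.5155]
  [   1.0038     0.8573     2.0239]
Δx = (I − A)⁻¹ Δd with Δd having +120 in the Biotech component and 0 elsewhere.
So Δx_B = L_BB · (+120), where L_BB = adj(I−A)_BB / det(I−A) = 0.5700 / 0.46075.
Δx_B = 0.5700 × (+120) / 0.46075 = 68.40 / 0.46075 ≈ 148.5.

Δx_B = 148.5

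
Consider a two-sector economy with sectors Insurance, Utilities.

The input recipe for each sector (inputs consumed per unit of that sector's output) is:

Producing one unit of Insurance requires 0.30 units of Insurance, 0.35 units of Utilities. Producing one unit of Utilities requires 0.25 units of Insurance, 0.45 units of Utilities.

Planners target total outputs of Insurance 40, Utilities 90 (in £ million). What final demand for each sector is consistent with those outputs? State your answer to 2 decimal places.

I − A =
  [   0.70    -0.25]
  [  -0.35     0.55]
d = (I − A) x:
  d_1 = (+0.70)·40 + (-0.25)·90 = 5.50
  d_2 = (-0.35)·40 + (+0.55)·90 = 35.50

d_1 = 5.50, d_2 = 35.50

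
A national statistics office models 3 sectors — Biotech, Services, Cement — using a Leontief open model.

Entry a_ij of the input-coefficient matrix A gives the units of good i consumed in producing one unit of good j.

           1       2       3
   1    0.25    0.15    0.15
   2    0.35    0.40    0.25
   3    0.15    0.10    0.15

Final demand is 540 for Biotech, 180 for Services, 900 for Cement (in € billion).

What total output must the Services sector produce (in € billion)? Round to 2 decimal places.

x_2 = 1722.14

I − A =
  [   0.75    -0.15    -0.15]
  [  -0.35     0.60    -0.25]
  [  -0.15    -0.10     0.85]
Cofactors of I−A, C_ij = (−1)^(i+j)·(minor ij) (rows/columns in the sector order above):
  C_11 = (0.60)(0.85) − (-0.25)(-0.10) = 0.4850
  C_12 = −[(-0.35)(0.85) − (-0.25)(-0.15)] = 0.3350
  C_13 = (-0.35)(-0.10) − (0.60)(-0.15) = 0.1250
  C_21 = −[(-0.15)(0.85) − (-0.15)(-0.10)] = 0.1425
  C_22 = (0.75)(0.85) − (-0.15)(-0.15) = 0.6150
  C_23 = −[(0.75)(-0.10) − (-0.15)(-0.15)] = 0.0975
  C_31 = (-0.15)(-0.25) − (-0.15)(0.60) = 0.1275
  C_32 = −[(0.75)(-0.25) − (-0.15)(-0.35)] = 0.2400
  C_33 = (0.75)(0.60) − (-0.15)(-0.35) = 0.3975
det(I−A) = Σ_j (I−A)_1j·C_1j = (0.75)(0.4850) + (-0.15)(0.3350) + (-0.15)(0.1250) = 0.29475
adj(I−A) = Cᵀ =
  [ 0.4850   0.1425   0.1275]
  [ 0.3350   0.6150   0.2400]
  [ 0.1250   0.0975   0.3975]
(I − A)⁻¹ = adj(I−A) / det(I−A) ≈
  [   1.6455     0.4835     0.4326]
  [   1.1366     2.0865     0.8142]
  [   0.4241     0.3308     1.3486]
x = (I − A)⁻¹ d = adj(I−A)·d / det(I−A), with det(I−A) = 0.29475:
  x_1 = (0.4850·540 + 0.1425·180 + 0.1275·900) / 0.29475 = 402.30 / 0.29475 ≈ 1364.89
  x_2 = (0.3350·540 + 0.6150·180 + 0.2400·900) / 0.29475 = 507.60 / 0.29475 ≈ 1722.14
  x_3 = (0.1250·540 + 0.0975·180 + 0.3975·900) / 0.29475 = 442.80 / 0.29475 ≈ 1502.29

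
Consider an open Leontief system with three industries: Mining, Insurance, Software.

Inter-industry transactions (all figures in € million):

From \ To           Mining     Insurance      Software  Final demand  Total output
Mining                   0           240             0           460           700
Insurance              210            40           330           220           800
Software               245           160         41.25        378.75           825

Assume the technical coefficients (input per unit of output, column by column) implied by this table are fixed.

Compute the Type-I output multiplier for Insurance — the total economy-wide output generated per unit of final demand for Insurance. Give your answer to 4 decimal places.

m_I = 2.2158

Technical coefficients a_ij = z_ij / X_j:
  a_MM = 0/700 = 0.00, a_IM = 210/700 = 0.30, a_SM = 245/700 = 0.35
  a_MI = 240/800 = 0.30, a_II = 40/800 = 0.05, a_SI = 160/800 = 0.20
  a_MS = 0/825 = 0.00, a_IS = 330/825 = 0.40, a_SS = 41.25/825 = 0.05
I − A =
  [   1.00    -0.30     0.00]
  [  -0.30     0.95    -0.40]
  [  -0.35    -0.20     0.95]
Cofactors of I−A, C_ij = (−1)^(i+j)·(minor ij) (rows/columns in the sector order above):
  C_11 = (0.95)(0.95) − (-0.40)(-0.20) = 0.8225
  C_12 = −[(-0.30)(0.95) − (-0.40)(-0.35)] = 0.4250
  C_13 = (-0.30)(-0.20) − (0.95)(-0.35) = 0.3925
  C_21 = −[(-0.30)(0.95) − (0.00)(-0.20)] = 0.2850
  C_22 = (1.00)(0.95) − (0.00)(-0.35) = 0.9500
  C_23 = −[(1.00)(-0.20) − (-0.30)(-0.35)] = 0.3050
  C_31 = (-0.30)(-0.40) − (0.00)(0.95) = 0.1200
  C_32 = −[(1.00)(-0.40) − (0.00)(-0.30)] = 0.4000
  C_33 = (1.00)(0.95) − (-0.30)(-0.30) = 0.8600
det(I−A) = Σ_j (I−A)_1j·C_1j = (1.00)(0.8225) + (-0.30)(0.4250) + (0.00)(0.3925) = 0.6950
adj(I−A) = Cᵀ =
  [ 0.8225   0.2850   0.1200]
  [ 0.4250   0.9500   0.4000]
  [ 0.3925   0.3050   0.8600]
(I − A)⁻¹ = adj(I−A) / det(I−A) ≈
  [   1.18345     0.41007     0.17266]
  [   0.61151     1.36691     0.57554]
  [   0.56475     0.43885     1.23741]
The output multiplier for sector j is the column-j sum of the Leontief inverse (I − A)⁻¹ = adj(I−A) / det(I−A).
Column I of adj(I−A): (0.2850, 0.9500, 0.3050); det(I−A) = 0.6950.
m_I = (0.2850 + 0.9500 + 0.3050) / 0.6950 = 1.54 / 0.6950 ≈ 2.2158.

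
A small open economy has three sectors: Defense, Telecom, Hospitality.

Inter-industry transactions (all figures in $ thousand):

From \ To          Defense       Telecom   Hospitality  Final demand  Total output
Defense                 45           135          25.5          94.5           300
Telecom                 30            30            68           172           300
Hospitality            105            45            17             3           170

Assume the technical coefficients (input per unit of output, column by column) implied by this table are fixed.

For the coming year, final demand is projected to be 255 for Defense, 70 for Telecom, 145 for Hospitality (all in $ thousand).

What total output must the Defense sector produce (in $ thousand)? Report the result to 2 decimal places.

Technical coefficients a_ij = z_ij / X_j:
  a_DD = 45/300 = 0.15, a_TD = 30/300 = 0.10, a_HD = 105/300 = 0.35
  a_DT = 135/300 = 0.45, a_TT = 30/300 = 0.10, a_HT = 45/300 = 0.15
  a_DH = 25.5/170 = 0.15, a_TH = 68/170 = 0.40, a_HH = 17/170 = 0.10
I − A =
  [   0.85    -0.45    -0.15]
  [  -0.10     0.90    -0.40]
  [  -0.35    -0.15     0.90]
Cofactors of I−A, C_ij = (−1)^(i+j)·(minor ij) (rows/columns in the sector order above):
  C_11 = (0.90)(0.90) − (-0.40)(-0.15) = 0.7500
  C_12 = −[(-0.10)(0.90) − (-0.40)(-0.35)] = 0.2300
  C_13 = (-0.10)(-0.15) − (0.90)(-0.35) = 0.3300
  C_21 = −[(-0.45)(0.90) − (-0.15)(-0.15)] = 0.4275
  C_22 = (0.85)(0.90) − (-0.15)(-0.35) = 0.7125
  C_23 = −[(0.85)(-0.15) − (-0.45)(-0.35)] = 0.2850
  C_31 = (-0.45)(-0.40) − (-0.15)(0.90) = 0.3150
  C_32 = −[(0.85)(-0.40) − (-0.15)(-0.10)] = 0.3550
  C_33 = (0.85)(0.90) − (-0.45)(-0.10) = 0.7200
det(I−A) = Σ_j (I−A)_1j·C_1j = (0.85)(0.7500) + (-0.45)(0.2300) + (-0.15)(0.3300) = 0.4845
adj(I−A) = Cᵀ =
  [ 0.7500   0.4275   0.3150]
  [ 0.2300   0.7125   0.3550]
  [ 0.3300   0.2850   0.7200]
(I − A)⁻¹ = adj(I−A) / det(I−A) ≈
  [   1.5480     0.8824     0.6502]
  [   0.4747     1.4706     0.7327]
  [   0.6811     0.5882     1.4861]
x = (I − A)⁻¹ d = adj(I−A)·d / det(I−A), with det(I−A) = 0.4845:
  x_D = (0.7500·255 + 0.4275·70 + 0.3150·145) / 0.4845 = 266.85 / 0.4845 ≈ 550.77
  x_T = (0.2300·255 + 0.7125·70 + 0.3550·145) / 0.4845 = 160.00 / 0.4845 ≈ 330.24
  x_H = (0.3300·255 + 0.2850·70 + 0.7200·145) / 0.4845 = 208.50 / 0.4845 ≈ 430.34

x_D = 550.77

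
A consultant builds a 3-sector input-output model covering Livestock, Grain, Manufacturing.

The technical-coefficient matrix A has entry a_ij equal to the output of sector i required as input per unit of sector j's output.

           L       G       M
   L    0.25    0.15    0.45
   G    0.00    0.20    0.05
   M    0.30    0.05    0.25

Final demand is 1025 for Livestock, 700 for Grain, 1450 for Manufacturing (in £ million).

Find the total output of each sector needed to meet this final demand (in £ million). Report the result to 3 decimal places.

x_L = 3669.441, x_G = 1092.120, x_M = 3473.918

I − A =
  [   0.75    -0.15    -0.45]
  [   0.00     0.80    -0.05]
  [  -0.30    -0.05     0.75]
Cofactors of I−A, C_ij = (−1)^(i+j)·(minor ij) (rows/columns in the sector order above):
  C_11 = (0.80)(0.75) − (-0.05)(-0.05) = 0.5975
  C_12 = −[(0.00)(0.75) − (-0.05)(-0.30)] = 0.0150
  C_13 = (0.00)(-0.05) − (0.80)(-0.30) = 0.2400
  C_21 = −[(-0.15)(0.75) − (-0.45)(-0.05)] = 0.1350
  C_22 = (0.75)(0.75) − (-0.45)(-0.30) = 0.4275
  C_23 = −[(0.75)(-0.05) − (-0.15)(-0.30)] = 0.0825
  C_31 = (-0.15)(-0.05) − (-0.45)(0.80) = 0.3675
  C_32 = −[(0.75)(-0.05) − (-0.45)(0.00)] = 0.0375
  C_33 = (0.75)(0.80) − (-0.15)(0.00) = 0.6000
det(I−A) = Σ_j (I−A)_1j·C_1j = (0.75)(0.5975) + (-0.15)(0.0150) + (-0.45)(0.2400) = 0.337875
adj(I−A) = Cᵀ =
  [ 0.5975   0.1350   0.3675]
  [ 0.0150   0.4275   0.0375]
  [ 0.2400   0.0825   0.6000]
(I − A)⁻¹ = adj(I−A) / det(I−A) ≈
  [   1.7684     0.3996     1.0877]
  [   0.0444     1.2653     0.1110]
  [   0.7103     0.2442     1.7758]
x = (I − A)⁻¹ d = adj(I−A)·d / det(I−A), with det(I−A) = 0.337875:
  x_L = (0.5975·1025 + 0.1350·700 + 0.3675·1450) / 0.337875 = 1239.8125 / 0.337875 ≈ 3669.441
  x_G = (0.0150·1025 + 0.4275·700 + 0.0375·1450) / 0.337875 = 369.00 / 0.337875 ≈ 1092.120
  x_M = (0.2400·1025 + 0.0825·700 + 0.6000·1450) / 0.337875 = 1173.75 / 0.337875 ≈ 3473.918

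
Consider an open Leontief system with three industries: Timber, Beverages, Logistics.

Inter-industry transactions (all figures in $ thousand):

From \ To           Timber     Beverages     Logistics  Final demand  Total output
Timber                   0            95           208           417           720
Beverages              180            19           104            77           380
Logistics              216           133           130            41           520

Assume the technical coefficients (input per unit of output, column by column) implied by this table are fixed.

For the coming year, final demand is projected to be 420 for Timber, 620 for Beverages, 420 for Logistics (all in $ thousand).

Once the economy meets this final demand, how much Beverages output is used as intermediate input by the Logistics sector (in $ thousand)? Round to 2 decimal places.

z_BL = 367.31

Technical coefficients a_ij = z_ij / X_j:
  a_TT = 0/720 = 0.00, a_BT = 180/720 = 0.25, a_LT = 216/720 = 0.30
  a_TB = 95/380 = 0.25, a_BB = 19/380 = 0.05, a_LB = 133/380 = 0.35
  a_TL = 208/520 = 0.40, a_BL = 104/520 = 0.20, a_LL = 130/520 = 0.25
I − A =
  [   1.00    -0.25    -0.40]
  [  -0.25     0.95    -0.20]
  [  -0.30    -0.35     0.75]
Cofactors of I−A, C_ij = (−1)^(i+j)·(minor ij) (rows/columns in the sector order above):
  C_11 = (0.95)(0.75) − (-0.20)(-0.35) = 0.6425
  C_12 = −[(-0.25)(0.75) − (-0.20)(-0.30)] = 0.2475
  C_13 = (-0.25)(-0.35) − (0.95)(-0.30) = 0.3725
  C_21 = −[(-0.25)(0.75) − (-0.40)(-0.35)] = 0.3275
  C_22 = (1.00)(0.75) − (-0.40)(-0.30) = 0.6300
  C_23 = −[(1.00)(-0.35) − (-0.25)(-0.30)] = 0.4250
  C_31 = (-0.25)(-0.20) − (-0.40)(0.95) = 0.4300
  C_32 = −[(1.00)(-0.20) − (-0.40)(-0.25)] = 0.3000
  C_33 = (1.00)(0.95) − (-0.25)(-0.25) = 0.8875
det(I−A) = Σ_j (I−A)_1j·C_1j = (1.00)(0.6425) + (-0.25)(0.2475) + (-0.40)(0.3725) = 0.431625
adj(I−A) = Cᵀ =
  [ 0.6425   0.3275   0.4300]
  [ 0.2475   0.6300   0.3000]
  [ 0.3725   0.4250   0.8875]
(I − A)⁻¹ = adj(I−A) / det(I−A) ≈
  [   1.4886     0.7588     0.9962]
  [   0.5734     1.4596     0.6950]
  [   0.8630     0.9847     2.0562]
First solve x = (I − A)⁻¹ d = adj(I−A)·d / det(I−A); in particular x_L = (0.3725·420 + 0.4250·620 + 0.8875·420) / 0.431625 = 792.70 / 0.431625 ≈ 1836.5479.
Intermediate flow from B to L: z_BL = a_BL · x_L = 0.20 × 792.70 / 0.431625 = 158.54 / 0.431625 ≈ 367.31.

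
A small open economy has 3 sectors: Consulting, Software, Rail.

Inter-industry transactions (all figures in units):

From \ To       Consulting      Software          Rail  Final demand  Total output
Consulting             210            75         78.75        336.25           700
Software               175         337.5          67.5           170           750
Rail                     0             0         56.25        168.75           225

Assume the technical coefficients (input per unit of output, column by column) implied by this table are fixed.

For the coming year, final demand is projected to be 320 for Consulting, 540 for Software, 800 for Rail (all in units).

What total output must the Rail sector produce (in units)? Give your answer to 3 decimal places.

x_R = 1066.667

Technical coefficients a_ij = z_ij / X_j:
  a_CC = 210/700 = 0.30, a_SC = 175/700 = 0.25, a_RC = 0/700 = 0.00
  a_CS = 75/750 = 0.10, a_SS = 337.5/750 = 0.45, a_RS = 0/750 = 0.00
  a_CR = 78.75/225 = 0.35, a_SR = 67.5/225 = 0.30, a_RR = 56.25/225 = 0.25
I − A =
  [   0.70    -0.10    -0.35]
  [  -0.25     0.55    -0.30]
  [   0.00     0.00     0.75]
Cofactors of I−A, C_ij = (−1)^(i+j)·(minor ij) (rows/columns in the sector order above):
  C_11 = (0.55)(0.75) − (-0.30)(0.00) = 0.4125
  C_12 = −[(-0.25)(0.75) − (-0.30)(0.00)] = 0.1875
  C_13 = (-0.25)(0.00) − (0.55)(0.00) = 0.0000
  C_21 = −[(-0.10)(0.75) − (-0.35)(0.00)] = 0.0750
  C_22 = (0.70)(0.75) − (-0.35)(0.00) = 0.5250
  C_23 = −[(0.70)(0.00) − (-0.10)(0.00)] = 0.0000
  C_31 = (-0.10)(-0.30) − (-0.35)(0.55) = 0.2225
  C_32 = −[(0.70)(-0.30) − (-0.35)(-0.25)] = 0.2975
  C_33 = (0.70)(0.55) − (-0.10)(-0.25) = 0.3600
det(I−A) = Σ_j (I−A)_1j·C_1j = (0.70)(0.4125) + (-0.10)(0.1875) + (-0.35)(0.0000) = 0.2700
adj(I−A) = Cᵀ =
  [ 0.4125   0.0750   0.2225]
  [ 0.1875   0.5250   0.2975]
  [ 0.0000   0.0000   0.3600]
(I − A)⁻¹ = adj(I−A) / det(I−A) ≈
  [   1.5278     0.2778     0.8241]
  [   0.6944     1.9444     1.1019]
  [   0.0000     0.0000     1.3333]
x = (I − A)⁻¹ d = adj(I−A)·d / det(I−A), with det(I−A) = 0.2700:
  x_C = (0.4125·320 + 0.0750·540 + 0.2225·800) / 0.2700 = 350.50 / 0.2700 ≈ 1298.148
  x_S = (0.1875·320 + 0.5250·540 + 0.2975·800) / 0.2700 = 581.50 / 0.2700 ≈ 2153.704
  x_R = (0.0000·320 + 0.0000·540 + 0.3600·800) / 0.2700 = 288.00 / 0.2700 ≈ 1066.667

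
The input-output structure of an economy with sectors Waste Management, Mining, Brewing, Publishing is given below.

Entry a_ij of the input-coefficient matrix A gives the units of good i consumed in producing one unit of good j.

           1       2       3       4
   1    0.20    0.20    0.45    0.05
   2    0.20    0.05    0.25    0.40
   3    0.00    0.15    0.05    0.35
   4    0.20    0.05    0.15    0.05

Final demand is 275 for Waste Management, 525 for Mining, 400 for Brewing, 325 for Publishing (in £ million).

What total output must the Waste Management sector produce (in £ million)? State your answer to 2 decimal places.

I − A =
  [   0.80    -0.20    -0.45    -0.05]
  [  -0.20     0.95    -0.25    -0.40]
  [   0.00    -0.15     0.95    -0.35]
  [  -0.20    -0.05    -0.15     0.95]
Compute the cofactors C_ij = (−1)^(i+j)·(3×3 minor ij) of I−A; the adjugate is their transpose:
adj(I−A) = Cᵀ =
  [ 0.739500   0.245500   0.464375   0.313375]
  [ 0.263500   0.639000   0.358500   0.415000]
  [ 0.110500   0.140500   0.642000   0.301500]
  [ 0.187000   0.107500   0.218000   0.640500]
det(I−A) = Σ_j (I−A)_1j·C_1j = (0.80)(0.739500) + (-0.20)(0.263500) + (-0.45)(0.110500) + (-0.05)(0.187000) = 0.479825
(I − A)⁻¹ = adj(I−A) / det(I−A) ≈
  [   1.5412     0.5116     0.9678     0.6531]
  [   0.5492     1.3317     0.7471     0.8649]
  [   0.2303     0.2928     1.3380     0.6284]
  [   0.3897     0.2240     0.4543     1.3349]
x = (I − A)⁻¹ d = adj(I−A)·d / det(I−A), with det(I−A) = 0.479825:
  x_1 = (0.739500·275 + 0.245500·525 + 0.464375·400 + 0.313375·325) / 0.479825 = 619.846875 / 0.479825 ≈ 1291.82
  x_2 = (0.263500·275 + 0.639000·525 + 0.358500·400 + 0.415000·325) / 0.479825 = 686.2125 / 0.479825 ≈ 1430.13
  x_3 = (0.110500·275 + 0.140500·525 + 0.642000·400 + 0.301500·325) / 0.479825 = 458.9375 / 0.479825 ≈ 956.47
  x_4 = (0.187000·275 + 0.107500·525 + 0.218000·400 + 0.640500·325) / 0.479825 = 403.225 / 0.479825 ≈ 840.36

x_1 = 1291.82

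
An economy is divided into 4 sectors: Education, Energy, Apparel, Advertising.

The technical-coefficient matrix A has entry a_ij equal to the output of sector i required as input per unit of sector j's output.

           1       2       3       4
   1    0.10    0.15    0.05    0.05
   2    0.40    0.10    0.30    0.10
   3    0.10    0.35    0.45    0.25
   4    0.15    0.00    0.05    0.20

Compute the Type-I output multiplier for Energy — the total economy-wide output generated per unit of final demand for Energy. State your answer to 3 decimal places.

I − A =
  [   0.90    -0.15    -0.05    -0.05]
  [  -0.40     0.90    -0.30    -0.10]
  [  -0.10    -0.35     0.55    -0.25]
  [  -0.15     0.00    -0.05     0.80]
Compute the cofactors C_ij = (−1)^(i+j)·(3×3 minor ij) of I−A; the adjugate is their transpose:
adj(I−A) = Cᵀ =
  [ 0.2990   0.0790   0.0750   0.0520]
  [ 0.2150   0.3745   0.2360   0.1340]
  [ 0.2230   0.2670   0.5910   0.2320]
  [ 0.0700   0.0315   0.0510   0.3020]
det(I−A) = Σ_j (I−A)_1j·C_1j = (0.90)(0.2990) + (-0.15)(0.2150) + (-0.05)(0.2230) + (-0.05)(0.0700) = 0.2222
(I − A)⁻¹ = adj(I−A) / det(I−A) ≈
  [   1.3456     0.3555     0.3375     0.2340]
  [   0.9676     1.6854     1.0621     0.6031]
  [   1.0036     1.2016     2.6598     1.0441]
  [   0.3150     0.1418     0.2295     1.3591]
The output multiplier for sector j is the column-j sum of the Leontief inverse (I − A)⁻¹ = adj(I−A) / det(I−A).
Column 2 of adj(I−A): (0.0790, 0.3745, 0.2670, 0.0315); det(I−A) = 0.2222.
m_2 = (0.0790 + 0.3745 + 0.2670 + 0.0315) / 0.2222 = 0.752 / 0.2222 ≈ 3.384.

m_2 = 3.384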